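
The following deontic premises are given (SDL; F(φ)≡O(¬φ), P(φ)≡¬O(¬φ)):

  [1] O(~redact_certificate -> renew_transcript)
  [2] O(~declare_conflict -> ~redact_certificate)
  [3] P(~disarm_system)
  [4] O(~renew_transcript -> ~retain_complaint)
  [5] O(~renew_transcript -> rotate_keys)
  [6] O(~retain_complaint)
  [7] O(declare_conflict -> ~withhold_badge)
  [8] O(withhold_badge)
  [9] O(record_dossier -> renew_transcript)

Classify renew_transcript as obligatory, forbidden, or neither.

Obligatory

Premise 8 gives O(withhold_badge).
Premise 7, O(declare_conflict -> ~withhold_badge), contraposes to O(withhold_badge -> ~declare_conflict); with O(withhold_badge) we get O(~declare_conflict).
With premise 2, O(~declare_conflict -> ~redact_certificate), the K-axiom yields O(~redact_certificate).
With premise 1, O(~redact_certificate -> renew_transcript), the K-axiom yields O(renew_transcript).
Premises 3, 4, 5, 6, 9 do not contribute to this derivation.
Hence renew_transcript is obligatory.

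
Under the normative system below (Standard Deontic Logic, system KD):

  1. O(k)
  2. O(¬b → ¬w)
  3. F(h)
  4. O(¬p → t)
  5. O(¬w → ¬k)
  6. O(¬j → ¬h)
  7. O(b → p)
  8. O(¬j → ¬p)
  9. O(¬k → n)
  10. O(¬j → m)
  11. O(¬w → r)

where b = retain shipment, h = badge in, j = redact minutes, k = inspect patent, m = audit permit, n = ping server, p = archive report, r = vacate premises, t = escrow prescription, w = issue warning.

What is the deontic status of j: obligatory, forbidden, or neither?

Obligatory

From premise 1 we have O(k).
Premise 5 is O(¬w → ¬k); contrapositively O(k → w). Since O(k) holds, K gives O(w).
The contrapositive of premise 2 (O(¬b → ¬w)) is O(w → b), and O(w) is already established, so O(b).
Applying K to premise 7 (O(b → p)) and O(b) yields O(p).
Premise 8 is O(¬j → ¬p); contrapositively O(p → j). Since O(p) holds, K gives O(j).
Premises 3, 4, 6, 9, 10, 11 do not contribute to this derivation.
Hence j is obligatory.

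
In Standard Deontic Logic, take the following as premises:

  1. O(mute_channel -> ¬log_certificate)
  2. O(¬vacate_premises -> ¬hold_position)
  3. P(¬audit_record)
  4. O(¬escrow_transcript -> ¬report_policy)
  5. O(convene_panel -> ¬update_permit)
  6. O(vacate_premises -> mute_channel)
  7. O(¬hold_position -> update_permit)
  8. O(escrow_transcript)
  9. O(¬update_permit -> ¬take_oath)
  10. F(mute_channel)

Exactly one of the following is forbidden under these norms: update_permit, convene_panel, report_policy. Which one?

Premise 10, F(mute_channel), is equivalent to O(¬mute_channel).
The contrapositive of premise 6 (O(vacate_premises -> mute_channel)) is O(¬mute_channel -> ¬vacate_premises), and O(¬mute_channel) is already established, so O(¬vacate_premises).
From O(¬vacate_premises) and premise 2, O(¬vacate_premises -> ¬hold_position), we obtain O(¬hold_position).
Applying K to premise 7 (O(¬hold_position -> update_permit)) and O(¬hold_position) yields O(update_permit).
Premise 5 is O(convene_panel -> ¬update_permit); contrapositively O(update_permit -> ¬convene_panel). Since O(update_permit) holds, K gives O(¬convene_panel).
So O(¬convene_panel) holds, i.e. convene_panel is forbidden. None of the other listed options is forbidden under the premises.

convene_panel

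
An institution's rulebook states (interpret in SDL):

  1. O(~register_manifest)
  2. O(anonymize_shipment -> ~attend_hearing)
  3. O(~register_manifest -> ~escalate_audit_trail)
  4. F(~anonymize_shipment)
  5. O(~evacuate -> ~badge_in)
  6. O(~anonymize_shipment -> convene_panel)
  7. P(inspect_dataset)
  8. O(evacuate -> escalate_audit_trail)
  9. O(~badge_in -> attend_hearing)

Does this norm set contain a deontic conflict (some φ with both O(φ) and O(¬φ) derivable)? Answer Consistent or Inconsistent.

Inconsistent

Premise 4 is F(~anonymize_shipment), i.e. O(anonymize_shipment).
Applying K to premise 2 (O(anonymize_shipment -> ~attend_hearing)) and O(anonymize_shipment) yields O(~attend_hearing).
Premise 9 is O(~badge_in -> attend_hearing); contrapositively O(~attend_hearing -> badge_in). Since O(~attend_hearing) holds, K gives O(badge_in).
Premise 5, O(~evacuate -> ~badge_in), contraposes to O(badge_in -> evacuate); with O(badge_in) we get O(evacuate).
From O(evacuate) and premise 8, O(evacuate -> escalate_audit_trail), we obtain O(escalate_audit_trail).
The contrapositive of premise 3 (O(~register_manifest -> ~escalate_audit_trail)) is O(escalate_audit_trail -> register_manifest), and O(escalate_audit_trail) is already established, so O(register_manifest).
Yet premise 1 states O(~register_manifest).
We now have both O(register_manifest) and O(~register_manifest) — register_manifest is simultaneously obligatory and forbidden, violating the D-axiom.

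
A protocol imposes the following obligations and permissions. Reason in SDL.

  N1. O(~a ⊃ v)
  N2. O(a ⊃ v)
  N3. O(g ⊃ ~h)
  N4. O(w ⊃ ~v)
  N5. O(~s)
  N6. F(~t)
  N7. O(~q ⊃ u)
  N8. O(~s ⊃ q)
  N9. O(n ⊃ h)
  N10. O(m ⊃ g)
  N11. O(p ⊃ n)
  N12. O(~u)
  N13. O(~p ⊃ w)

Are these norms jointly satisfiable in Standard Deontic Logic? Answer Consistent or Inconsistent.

Premise 7 is O(~q ⊃ u), but O(~q) is not derivable from the premises, so it does not yield O(u).
So O(u) is not derivable, and the apparent clash with O(~u) does not arise.
A world satisfying every obligation exists (e.g. a=false, g=false, h=true, m=false, n=true, p=true, q=true, s=false, t=true, u=false, v=true, w=false); no atom is both obligatory and forbidden, so the set is consistent.

Consistent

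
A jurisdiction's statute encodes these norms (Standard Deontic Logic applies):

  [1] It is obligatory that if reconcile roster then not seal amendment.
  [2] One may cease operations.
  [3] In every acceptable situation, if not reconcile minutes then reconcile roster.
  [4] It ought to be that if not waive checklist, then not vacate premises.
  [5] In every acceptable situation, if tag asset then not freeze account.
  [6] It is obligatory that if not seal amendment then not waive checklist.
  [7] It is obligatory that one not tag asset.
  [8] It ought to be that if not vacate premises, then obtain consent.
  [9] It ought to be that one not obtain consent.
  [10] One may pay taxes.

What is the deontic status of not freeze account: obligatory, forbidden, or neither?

Neither

Premise 5 is O(tag_asset → ¬freeze_account), but O(tag_asset) is not derivable from the premises, so it does not yield O(¬freeze_account).
No premise or chain of K-axiom applications forces O(¬freeze_account), and none forces O(freeze_account). So ¬freeze_account is neither obligatory nor forbidden under these norms.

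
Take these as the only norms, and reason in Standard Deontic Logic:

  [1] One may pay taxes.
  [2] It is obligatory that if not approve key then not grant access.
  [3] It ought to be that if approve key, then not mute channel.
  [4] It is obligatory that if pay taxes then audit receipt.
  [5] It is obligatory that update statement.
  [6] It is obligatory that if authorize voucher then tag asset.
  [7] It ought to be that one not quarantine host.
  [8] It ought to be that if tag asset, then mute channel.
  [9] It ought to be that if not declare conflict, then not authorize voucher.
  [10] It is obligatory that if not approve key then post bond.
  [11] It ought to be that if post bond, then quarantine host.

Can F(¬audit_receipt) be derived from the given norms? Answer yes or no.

Premise 4 is O(pay_taxes → audit_receipt), but O(pay_taxes) is not derivable from the premises (the permission P(pay_taxes) asserts only ¬O(¬pay_taxes), not O(pay_taxes)), so it does not yield O(audit_receipt).
No other premise forces O(audit_receipt). An ideal world satisfying every premise can still have ¬audit_receipt true, so F(¬audit_receipt) is not derivable.

No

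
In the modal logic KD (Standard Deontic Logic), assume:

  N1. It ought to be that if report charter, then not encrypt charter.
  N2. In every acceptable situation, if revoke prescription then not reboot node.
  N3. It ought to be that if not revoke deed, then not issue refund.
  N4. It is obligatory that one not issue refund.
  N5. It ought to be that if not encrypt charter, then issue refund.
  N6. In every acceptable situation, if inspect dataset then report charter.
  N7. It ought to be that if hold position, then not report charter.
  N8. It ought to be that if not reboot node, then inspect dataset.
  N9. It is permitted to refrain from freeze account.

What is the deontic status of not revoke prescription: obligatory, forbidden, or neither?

Premise 4 gives O(¬issue_refund).
Premise 5, O(¬encrypt_charter → issue_refund), contraposes to O(¬issue_refund → encrypt_charter); with O(¬issue_refund) we get O(encrypt_charter).
Premise 1, O(report_charter → ¬encrypt_charter), contraposes to O(encrypt_charter → ¬report_charter); with O(encrypt_charter) we get O(¬report_charter).
The contrapositive of premise 6 (O(inspect_dataset → report_charter)) is O(¬report_charter → ¬inspect_dataset), and O(¬report_charter) is already established, so O(¬inspect_dataset).
Premise 8, O(¬reboot_node → inspect_dataset), contraposes to O(¬inspect_dataset → reboot_node); with O(¬inspect_dataset) we get O(reboot_node).
Premise 2 is O(revoke_prescription → ¬reboot_node); contrapositively O(reboot_node → ¬revoke_prescription). Since O(reboot_node) holds, K gives O(¬revoke_prescription).
Premises 3, 7, 9 do not contribute to this derivation.
Hence ¬revoke_prescription is obligatory.

Obligatory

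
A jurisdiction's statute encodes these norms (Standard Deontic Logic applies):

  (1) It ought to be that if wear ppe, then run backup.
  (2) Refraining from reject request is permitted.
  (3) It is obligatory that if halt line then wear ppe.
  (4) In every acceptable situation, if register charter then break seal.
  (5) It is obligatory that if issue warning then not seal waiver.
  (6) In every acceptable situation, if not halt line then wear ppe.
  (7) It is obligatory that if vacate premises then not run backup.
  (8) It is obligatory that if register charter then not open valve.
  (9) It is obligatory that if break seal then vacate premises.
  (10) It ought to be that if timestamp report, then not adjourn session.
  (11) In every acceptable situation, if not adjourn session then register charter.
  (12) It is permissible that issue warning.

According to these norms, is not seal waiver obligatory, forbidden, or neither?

Premise 5 is O(issue_warning → ¬seal_waiver), but O(issue_warning) is not derivable from the premises (the permission P(issue_warning) asserts only ¬O(¬issue_warning), not O(issue_warning)), so it does not yield O(¬seal_waiver).
No premise or chain of K-axiom applications forces O(¬seal_waiver), and none forces O(seal_waiver). So ¬seal_waiver is neither obligatory nor forbidden under these norms.

Neither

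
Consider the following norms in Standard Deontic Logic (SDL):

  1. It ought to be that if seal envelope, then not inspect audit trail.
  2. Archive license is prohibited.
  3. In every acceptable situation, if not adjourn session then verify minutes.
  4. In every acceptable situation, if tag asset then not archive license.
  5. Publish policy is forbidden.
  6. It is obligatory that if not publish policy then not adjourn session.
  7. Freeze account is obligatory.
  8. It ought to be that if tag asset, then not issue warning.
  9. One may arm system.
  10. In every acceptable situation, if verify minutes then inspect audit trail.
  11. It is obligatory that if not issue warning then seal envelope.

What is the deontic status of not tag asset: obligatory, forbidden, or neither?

F(publish_policy) at premise 5 means O(¬publish_policy).
Applying K to premise 6 (O(¬publish_policy → ¬adjourn_session)) and O(¬publish_policy) yields O(¬adjourn_session).
Applying K to premise 3 (O(¬adjourn_session → verify_minutes)) and O(¬adjourn_session) yields O(verify_minutes).
Applying K to premise 10 (O(verify_minutes → inspect_audit_trail)) and O(verify_minutes) yields O(inspect_audit_trail).
Premise 1 is O(seal_envelope → ¬inspect_audit_trail); contrapositively O(inspect_audit_trail → ¬seal_envelope). Since O(inspect_audit_trail) holds, K gives O(¬seal_envelope).
Premise 11 is O(¬issue_warning → seal_envelope); contrapositively O(¬seal_envelope → issue_warning). Since O(¬seal_envelope) holds, K gives O(issue_warning).
The contrapositive of premise 8 (O(tag_asset → ¬issue_warning)) is O(issue_warning → ¬tag_asset), and O(issue_warning) is already established, so O(¬tag_asset).
Premises 2, 4, 7, 9 do not contribute to this derivation.
Hence ¬tag_asset is obligatory.

Obligatory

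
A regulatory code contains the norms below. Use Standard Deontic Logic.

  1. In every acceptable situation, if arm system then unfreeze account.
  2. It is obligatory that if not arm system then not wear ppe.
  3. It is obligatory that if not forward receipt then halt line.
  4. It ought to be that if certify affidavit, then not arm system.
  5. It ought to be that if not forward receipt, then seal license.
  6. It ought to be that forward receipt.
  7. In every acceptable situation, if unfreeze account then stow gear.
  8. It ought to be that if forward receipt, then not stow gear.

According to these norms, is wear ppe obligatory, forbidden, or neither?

Forbidden

From premise 6 we have O(forward_receipt).
Premise 8 is O(forward_receipt → ¬stow_gear); since O(forward_receipt), deontic closure gives O(¬stow_gear).
The contrapositive of premise 7 (O(unfreeze_account → stow_gear)) is O(¬stow_gear → ¬unfreeze_account), and O(¬stow_gear) is already established, so O(¬unfreeze_account).
The contrapositive of premise 1 (O(arm_system → unfreeze_account)) is O(¬unfreeze_account → ¬arm_system), and O(¬unfreeze_account) is already established, so O(¬arm_system).
Premise 2 is O(¬arm_system → ¬wear_ppe); since O(¬arm_system), deontic closure gives O(¬wear_ppe).
Premises 3, 4, 5 do not contribute to this derivation.
Thus O(¬wear_ppe), which is F(wear_ppe): wear_ppe is forbidden.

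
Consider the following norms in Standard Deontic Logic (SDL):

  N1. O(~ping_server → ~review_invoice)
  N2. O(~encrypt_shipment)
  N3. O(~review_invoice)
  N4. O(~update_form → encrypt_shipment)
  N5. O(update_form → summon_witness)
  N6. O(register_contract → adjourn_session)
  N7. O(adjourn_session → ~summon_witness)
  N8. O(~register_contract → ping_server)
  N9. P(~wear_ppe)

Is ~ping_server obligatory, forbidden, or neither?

From premise 2 we have O(~encrypt_shipment).
Premise 4 is O(~update_form → encrypt_shipment); contrapositively O(~encrypt_shipment → update_form). Since O(~encrypt_shipment) holds, K gives O(update_form).
From O(update_form) and premise 5, O(update_form → summon_witness), we obtain O(summon_witness).
Premise 7, O(adjourn_session → ~summon_witness), contraposes to O(summon_witness → ~adjourn_session); with O(summon_witness) we get O(~adjourn_session).
Premise 6, O(register_contract → adjourn_session), contraposes to O(~adjourn_session → ~register_contract); with O(~adjourn_session) we get O(~register_contract).
With premise 8, O(~register_contract → ping_server), the K-axiom yields O(ping_server).
Premises 1, 3, 9 do not contribute to this derivation.
Thus O(ping_server), which is F(~ping_server): ~ping_server is forbidden.

Forbidden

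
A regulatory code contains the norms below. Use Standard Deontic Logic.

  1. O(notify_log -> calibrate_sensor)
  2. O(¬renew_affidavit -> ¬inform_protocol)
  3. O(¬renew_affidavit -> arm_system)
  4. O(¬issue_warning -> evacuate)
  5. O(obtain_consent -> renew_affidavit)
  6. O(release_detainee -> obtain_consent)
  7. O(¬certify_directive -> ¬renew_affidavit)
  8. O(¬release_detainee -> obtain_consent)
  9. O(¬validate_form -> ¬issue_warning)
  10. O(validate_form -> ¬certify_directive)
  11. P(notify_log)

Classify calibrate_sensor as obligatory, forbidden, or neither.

Neither

Premise 1 is O(notify_log -> calibrate_sensor), but O(notify_log) is not derivable from the premises (the permission P(notify_log) asserts only ¬O(¬notify_log), not O(notify_log)), so it does not yield O(calibrate_sensor).
No premise or chain of K-axiom applications forces O(calibrate_sensor), and none forces O(¬calibrate_sensor). So calibrate_sensor is neither obligatory nor forbidden under these norms.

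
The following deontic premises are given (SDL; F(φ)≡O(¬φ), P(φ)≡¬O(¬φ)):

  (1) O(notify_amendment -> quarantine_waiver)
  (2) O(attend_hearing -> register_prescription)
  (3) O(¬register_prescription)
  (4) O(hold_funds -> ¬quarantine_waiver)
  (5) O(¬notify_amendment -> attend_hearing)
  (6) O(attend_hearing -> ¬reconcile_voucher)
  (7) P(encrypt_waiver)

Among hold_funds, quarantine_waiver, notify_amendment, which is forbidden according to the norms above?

Premise 3 states O(¬register_prescription) outright.
Premise 2, O(attend_hearing -> register_prescription), contraposes to O(¬register_prescription -> ¬attend_hearing); with O(¬register_prescription) we get O(¬attend_hearing).
The contrapositive of premise 5 (O(¬notify_amendment -> attend_hearing)) is O(¬attend_hearing -> notify_amendment), and O(¬attend_hearing) is already established, so O(notify_amendment).
Premise 1 is O(notify_amendment -> quarantine_waiver); since O(notify_amendment), deontic closure gives O(quarantine_waiver).
Premise 4, O(hold_funds -> ¬quarantine_waiver), contraposes to O(quarantine_waiver -> ¬hold_funds); with O(quarantine_waiver) we get O(¬hold_funds).
So O(¬hold_funds) holds, i.e. hold_funds is forbidden. None of the other listed options is forbidden under the premises.

hold_funds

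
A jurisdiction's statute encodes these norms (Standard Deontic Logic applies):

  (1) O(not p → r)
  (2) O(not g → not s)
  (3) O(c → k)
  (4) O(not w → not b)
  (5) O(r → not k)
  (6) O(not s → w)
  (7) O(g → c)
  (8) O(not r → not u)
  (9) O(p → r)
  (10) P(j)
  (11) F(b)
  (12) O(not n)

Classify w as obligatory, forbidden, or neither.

Obligatory

Premises 9 and 1 are O(p → r) and O(not p → r); every ideal world satisfies p or not p, so in either case r holds — hence O(r).
Applying K to premise 5 (O(r → not k)) and O(r) yields O(not k).
Premise 3, O(c → k), contraposes to O(not k → not c); with O(not k) we get O(not c).
Premise 7, O(g → c), contraposes to O(not c → not g); with O(not c) we get O(not g).
With premise 2, O(not g → not s), the K-axiom yields O(not s).
Applying K to premise 6 (O(not s → w)) and O(not s) yields O(w).
Premises 4, 8, 10, 11, 12 do not contribute to this derivation.
Hence w is obligatory.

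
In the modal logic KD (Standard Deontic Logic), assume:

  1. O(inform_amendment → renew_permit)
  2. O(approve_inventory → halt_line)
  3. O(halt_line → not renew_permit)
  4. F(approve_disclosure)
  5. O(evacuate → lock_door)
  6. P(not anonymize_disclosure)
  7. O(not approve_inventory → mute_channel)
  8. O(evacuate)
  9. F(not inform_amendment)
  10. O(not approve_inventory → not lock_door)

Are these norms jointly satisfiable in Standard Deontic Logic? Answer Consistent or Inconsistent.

Inconsistent

Premise 8 states O(evacuate) outright.
From O(evacuate) and premise 5, O(evacuate → lock_door), we obtain O(lock_door).
The contrapositive of premise 10 (O(not approve_inventory → not lock_door)) is O(lock_door → approve_inventory), and O(lock_door) is already established, so O(approve_inventory).
Premise 2 is O(approve_inventory → halt_line); since O(approve_inventory), deontic closure gives O(halt_line).
With premise 3, O(halt_line → not renew_permit), the K-axiom yields O(not renew_permit).
The contrapositive of premise 1 (O(inform_amendment → renew_permit)) is O(not renew_permit → not inform_amendment), and O(not renew_permit) is already established, so O(not inform_amendment).
But premise 9, F(not inform_amendment), means O(inform_amendment).
We now have both O(not inform_amendment) and O(inform_amendment) — inform_amendment is simultaneously obligatory and forbidden, violating the D-axiom.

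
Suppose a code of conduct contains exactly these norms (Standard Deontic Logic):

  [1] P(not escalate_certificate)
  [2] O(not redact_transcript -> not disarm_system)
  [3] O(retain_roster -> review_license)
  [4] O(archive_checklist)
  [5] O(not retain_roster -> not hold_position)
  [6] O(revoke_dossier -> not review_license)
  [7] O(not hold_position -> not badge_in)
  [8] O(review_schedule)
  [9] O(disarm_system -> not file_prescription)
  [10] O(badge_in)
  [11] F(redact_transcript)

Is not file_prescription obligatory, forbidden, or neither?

Premise 9 is O(disarm_system -> not file_prescription), but O(disarm_system) is not derivable from the premises, so it does not yield O(not file_prescription).
No premise or chain of K-axiom applications forces O(not file_prescription), and none forces O(file_prescription). So not file_prescription is neither obligatory nor forbidden under these norms.

Neither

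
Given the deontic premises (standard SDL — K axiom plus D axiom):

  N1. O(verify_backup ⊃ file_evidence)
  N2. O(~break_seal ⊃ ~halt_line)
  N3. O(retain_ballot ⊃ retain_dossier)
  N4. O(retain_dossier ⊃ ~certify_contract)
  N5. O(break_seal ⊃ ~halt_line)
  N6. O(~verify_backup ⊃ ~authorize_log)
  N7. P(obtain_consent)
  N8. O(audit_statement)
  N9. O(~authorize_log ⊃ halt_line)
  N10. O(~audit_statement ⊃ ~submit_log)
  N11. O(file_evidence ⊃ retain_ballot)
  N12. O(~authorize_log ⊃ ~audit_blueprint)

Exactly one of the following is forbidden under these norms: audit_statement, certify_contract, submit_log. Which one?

By case analysis on ~break_seal: premise 2 gives O(~break_seal ⊃ ~halt_line) and premise 5 gives O(break_seal ⊃ ~halt_line), so O(~halt_line) either way.
Premise 9 is O(~authorize_log ⊃ halt_line); contrapositively O(~halt_line ⊃ authorize_log). Since O(~halt_line) holds, K gives O(authorize_log).
Premise 6, O(~verify_backup ⊃ ~authorize_log), contraposes to O(authorize_log ⊃ verify_backup); with O(authorize_log) we get O(verify_backup).
Applying K to premise 1 (O(verify_backup ⊃ file_evidence)) and O(verify_backup) yields O(file_evidence).
Applying K to premise 11 (O(file_evidence ⊃ retain_ballot)) and O(file_evidence) yields O(retain_ballot).
From O(retain_ballot) and premise 3, O(retain_ballot ⊃ retain_dossier), we obtain O(retain_dossier).
From O(retain_dossier) and premise 4, O(retain_dossier ⊃ ~certify_contract), we obtain O(~certify_contract).
So O(~certify_contract) holds, i.e. certify_contract is forbidden. None of the other listed options is forbidden under the premises.

certify_contract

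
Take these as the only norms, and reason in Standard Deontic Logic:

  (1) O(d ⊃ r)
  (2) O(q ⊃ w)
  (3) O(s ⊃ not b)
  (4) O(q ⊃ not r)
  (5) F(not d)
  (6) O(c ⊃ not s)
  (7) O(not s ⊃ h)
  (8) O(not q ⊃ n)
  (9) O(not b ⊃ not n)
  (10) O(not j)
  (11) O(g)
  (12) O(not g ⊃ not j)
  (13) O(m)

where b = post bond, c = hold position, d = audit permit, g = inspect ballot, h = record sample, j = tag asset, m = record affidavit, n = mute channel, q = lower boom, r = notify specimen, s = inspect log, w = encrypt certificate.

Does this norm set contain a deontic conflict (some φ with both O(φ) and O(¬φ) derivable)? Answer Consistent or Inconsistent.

Premise 12 is O(not g ⊃ not j); even if O(not j) held, inferring O(not g) would be affirming the consequent — invalid.
So O(not g) is not derivable, and the apparent clash with O(g) does not arise.
A world satisfying every obligation exists (e.g. b=true, c=false, d=true, g=true, h=true, j=false, m=true, n=true, q=false, r=true, s=false, w=false); no atom is both obligatory and forbidden, so the set is consistent.

Consistent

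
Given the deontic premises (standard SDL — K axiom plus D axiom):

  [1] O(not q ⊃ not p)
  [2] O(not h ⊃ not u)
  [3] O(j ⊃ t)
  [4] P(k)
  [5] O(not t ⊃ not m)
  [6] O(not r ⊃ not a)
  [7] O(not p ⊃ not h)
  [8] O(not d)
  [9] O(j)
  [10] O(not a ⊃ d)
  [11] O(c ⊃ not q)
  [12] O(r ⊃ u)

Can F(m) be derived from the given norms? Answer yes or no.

No

Premise 5 is O(not t ⊃ not m), but O(not t) is not derivable from the premises, so it does not yield O(not m).
No other premise forces O(not m). An ideal world satisfying every premise can still have m true, so F(m) is not derivable.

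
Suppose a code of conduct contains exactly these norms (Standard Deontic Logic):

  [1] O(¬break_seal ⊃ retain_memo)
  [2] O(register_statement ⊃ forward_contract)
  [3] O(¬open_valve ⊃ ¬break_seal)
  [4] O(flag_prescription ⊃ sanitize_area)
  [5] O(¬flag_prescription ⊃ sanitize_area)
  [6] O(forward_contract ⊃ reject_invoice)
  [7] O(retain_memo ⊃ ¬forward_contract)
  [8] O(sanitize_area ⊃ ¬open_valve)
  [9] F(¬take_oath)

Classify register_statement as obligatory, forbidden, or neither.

Forbidden

Premises 5 and 4 are O(¬flag_prescription ⊃ sanitize_area) and O(flag_prescription ⊃ sanitize_area); every ideal world satisfies ¬flag_prescription or flag_prescription, so in either case sanitize_area holds — hence O(sanitize_area).
With premise 8, O(sanitize_area ⊃ ¬open_valve), the K-axiom yields O(¬open_valve).
From O(¬open_valve) and premise 3, O(¬open_valve ⊃ ¬break_seal), we obtain O(¬break_seal).
Applying K to premise 1 (O(¬break_seal ⊃ retain_memo)) and O(¬break_seal) yields O(retain_memo).
From O(retain_memo) and premise 7, O(retain_memo ⊃ ¬forward_contract), we obtain O(¬forward_contract).
The contrapositive of premise 2 (O(register_statement ⊃ forward_contract)) is O(¬forward_contract ⊃ ¬register_statement), and O(¬forward_contract) is already established, so O(¬register_statement).
Premises 6, 9 do not contribute to this derivation.
Thus O(¬register_statement), which is F(register_statement): register_statement is forbidden.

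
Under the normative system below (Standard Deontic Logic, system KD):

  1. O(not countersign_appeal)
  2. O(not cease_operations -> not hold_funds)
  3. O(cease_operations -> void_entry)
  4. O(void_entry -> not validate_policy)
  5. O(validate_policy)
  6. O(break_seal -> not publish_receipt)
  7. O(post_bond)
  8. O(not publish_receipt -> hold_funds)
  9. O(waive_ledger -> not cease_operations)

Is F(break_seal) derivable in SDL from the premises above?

Premise 5 states O(validate_policy) outright.
Premise 4, O(void_entry -> not validate_policy), contraposes to O(validate_policy -> not void_entry); with O(validate_policy) we get O(not void_entry).
Premise 3, O(cease_operations -> void_entry), contraposes to O(not void_entry -> not cease_operations); with O(not void_entry) we get O(not cease_operations).
With premise 2, O(not cease_operations -> not hold_funds), the K-axiom yields O(not hold_funds).
The contrapositive of premise 8 (O(not publish_receipt -> hold_funds)) is O(not hold_funds -> publish_receipt), and O(not hold_funds) is already established, so O(publish_receipt).
Premise 6 is O(break_seal -> not publish_receipt); contrapositively O(publish_receipt -> not break_seal). Since O(publish_receipt) holds, K gives O(not break_seal).
Premises 1, 7, 9 do not contribute to this derivation.
So O(not break_seal) holds, i.e. F(break_seal). The claim follows.

Yes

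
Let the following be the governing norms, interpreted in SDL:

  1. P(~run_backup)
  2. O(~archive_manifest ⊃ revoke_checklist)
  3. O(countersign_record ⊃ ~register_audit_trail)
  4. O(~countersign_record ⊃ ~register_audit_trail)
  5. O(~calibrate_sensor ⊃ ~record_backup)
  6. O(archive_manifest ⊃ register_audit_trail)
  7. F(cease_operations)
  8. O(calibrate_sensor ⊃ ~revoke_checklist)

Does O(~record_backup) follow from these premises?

Yes

By case analysis on countersign_record: premise 3 gives O(countersign_record ⊃ ~register_audit_trail) and premise 4 gives O(~countersign_record ⊃ ~register_audit_trail), so O(~register_audit_trail) either way.
The contrapositive of premise 6 (O(archive_manifest ⊃ register_audit_trail)) is O(~register_audit_trail ⊃ ~archive_manifest), and O(~register_audit_trail) is already established, so O(~archive_manifest).
With premise 2, O(~archive_manifest ⊃ revoke_checklist), the K-axiom yields O(revoke_checklist).
Premise 8, O(calibrate_sensor ⊃ ~revoke_checklist), contraposes to O(revoke_checklist ⊃ ~calibrate_sensor); with O(revoke_checklist) we get O(~calibrate_sensor).
Premise 5 is O(~calibrate_sensor ⊃ ~record_backup); since O(~calibrate_sensor), deontic closure gives O(~record_backup).
Premises 1, 7 do not contribute to this derivation.
So O(~record_backup) follows.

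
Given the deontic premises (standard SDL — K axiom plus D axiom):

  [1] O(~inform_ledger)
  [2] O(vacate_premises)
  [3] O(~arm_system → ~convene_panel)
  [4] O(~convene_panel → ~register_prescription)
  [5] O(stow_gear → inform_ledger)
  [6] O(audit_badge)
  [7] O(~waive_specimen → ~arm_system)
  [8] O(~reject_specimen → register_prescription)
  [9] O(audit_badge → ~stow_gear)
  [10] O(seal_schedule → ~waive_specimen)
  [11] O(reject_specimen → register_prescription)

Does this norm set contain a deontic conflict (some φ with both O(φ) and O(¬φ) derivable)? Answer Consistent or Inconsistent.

Premise 5 is O(stow_gear → inform_ledger), but O(stow_gear) is not derivable from the premises, so it does not yield O(inform_ledger).
So O(inform_ledger) is not derivable, and the apparent clash with O(~inform_ledger) does not arise.
A world satisfying every obligation exists (e.g. arm_system=true, audit_badge=true, convene_panel=true, inform_ledger=false, register_prescription=true, reject_specimen=false, seal_schedule=false, stow_gear=false, vacate_premises=true, waive_specimen=true); no atom is both obligatory and forbidden, so the set is consistent.

Consistent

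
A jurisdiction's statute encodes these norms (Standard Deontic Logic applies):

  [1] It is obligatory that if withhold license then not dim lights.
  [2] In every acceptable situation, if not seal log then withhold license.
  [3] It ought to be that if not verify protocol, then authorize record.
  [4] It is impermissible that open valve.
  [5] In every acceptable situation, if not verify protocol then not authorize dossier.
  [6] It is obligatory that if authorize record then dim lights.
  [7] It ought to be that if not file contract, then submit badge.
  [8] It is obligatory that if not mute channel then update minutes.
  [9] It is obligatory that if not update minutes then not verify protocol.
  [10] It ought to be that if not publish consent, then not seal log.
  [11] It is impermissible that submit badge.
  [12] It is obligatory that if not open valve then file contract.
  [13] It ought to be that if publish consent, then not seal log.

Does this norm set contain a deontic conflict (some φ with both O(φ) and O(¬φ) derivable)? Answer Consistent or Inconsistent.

Consistent

Premise 7 is O(¬file_contract → submit_badge), but O(¬file_contract) is not derivable from the premises, so it does not yield O(submit_badge).
So O(submit_badge) is not derivable, and the apparent clash with O(¬submit_badge) does not arise.
A world satisfying every obligation exists (e.g. authorize_dossier=false, authorize_record=false, dim_lights=false, file_contract=true, mute_channel=false, open_valve=false, publish_consent=false, seal_log=false, submit_badge=false, update_minutes=true, verify_protocol=true, withhold_license=true); no atom is both obligatory and forbidden, so the set is consistent.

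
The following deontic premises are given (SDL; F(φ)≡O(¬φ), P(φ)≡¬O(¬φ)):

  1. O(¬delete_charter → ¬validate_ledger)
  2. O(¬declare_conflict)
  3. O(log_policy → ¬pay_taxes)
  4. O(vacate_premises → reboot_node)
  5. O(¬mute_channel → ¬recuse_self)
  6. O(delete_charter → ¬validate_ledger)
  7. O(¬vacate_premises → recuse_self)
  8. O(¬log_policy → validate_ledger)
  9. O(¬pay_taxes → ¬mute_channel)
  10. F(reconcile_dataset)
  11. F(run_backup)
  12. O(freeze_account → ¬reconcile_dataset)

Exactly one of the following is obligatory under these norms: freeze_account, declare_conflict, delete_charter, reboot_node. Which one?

Premises 1 and 6 are O(¬delete_charter → ¬validate_ledger) and O(delete_charter → ¬validate_ledger); every ideal world satisfies ¬delete_charter or delete_charter, so in either case ¬validate_ledger holds — hence O(¬validate_ledger).
Premise 8, O(¬log_policy → validate_ledger), contraposes to O(¬validate_ledger → log_policy); with O(¬validate_ledger) we get O(log_policy).
From O(log_policy) and premise 3, O(log_policy → ¬pay_taxes), we obtain O(¬pay_taxes).
Premise 9 is O(¬pay_taxes → ¬mute_channel); since O(¬pay_taxes), deontic closure gives O(¬mute_channel).
With premise 5, O(¬mute_channel → ¬recuse_self), the K-axiom yields O(¬recuse_self).
The contrapositive of premise 7 (O(¬vacate_premises → recuse_self)) is O(¬recuse_self → vacate_premises), and O(¬recuse_self) is already established, so O(vacate_premises).
Applying K to premise 4 (O(vacate_premises → reboot_node)) and O(vacate_premises) yields O(reboot_node).
So O(reboot_node) holds — reboot_node is obligatory. None of the other listed options is made obligatory by any chain of premises.

reboot_node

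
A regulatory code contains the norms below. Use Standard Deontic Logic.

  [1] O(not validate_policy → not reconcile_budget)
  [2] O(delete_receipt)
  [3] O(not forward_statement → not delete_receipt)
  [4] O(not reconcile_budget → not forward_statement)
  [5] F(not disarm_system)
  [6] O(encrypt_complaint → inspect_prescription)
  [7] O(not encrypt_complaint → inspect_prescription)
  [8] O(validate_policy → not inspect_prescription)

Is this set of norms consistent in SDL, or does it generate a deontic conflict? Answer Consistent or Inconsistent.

Inconsistent

By case analysis on not encrypt_complaint: premise 7 gives O(not encrypt_complaint → inspect_prescription) and premise 6 gives O(encrypt_complaint → inspect_prescription), so O(inspect_prescription) either way.
Premise 8, O(validate_policy → not inspect_prescription), contraposes to O(inspect_prescription → not validate_policy); with O(inspect_prescription) we get O(not validate_policy).
Premise 1 is O(not validate_policy → not reconcile_budget); since O(not validate_policy), deontic closure gives O(not reconcile_budget).
With premise 4, O(not reconcile_budget → not forward_statement), the K-axiom yields O(not forward_statement).
With premise 3, O(not forward_statement → not delete_receipt), the K-axiom yields O(not delete_receipt).
But premise 2 directly asserts O(delete_receipt).
We now have both O(not delete_receipt) and O(delete_receipt) — delete_receipt is simultaneously obligatory and forbidden, violating the D-axiom.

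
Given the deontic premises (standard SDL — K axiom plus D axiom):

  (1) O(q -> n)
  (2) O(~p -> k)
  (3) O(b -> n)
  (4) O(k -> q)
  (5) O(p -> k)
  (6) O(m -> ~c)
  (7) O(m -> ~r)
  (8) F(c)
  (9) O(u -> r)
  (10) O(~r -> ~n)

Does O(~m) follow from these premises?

Yes

Premises 2 and 5 are O(~p -> k) and O(p -> k); every ideal world satisfies ~p or p, so in either case k holds — hence O(k).
Applying K to premise 4 (O(k -> q)) and O(k) yields O(q).
With premise 1, O(q -> n), the K-axiom yields O(n).
The contrapositive of premise 10 (O(~r -> ~n)) is O(n -> r), and O(n) is already established, so O(r).
Premise 7 is O(m -> ~r); contrapositively O(r -> ~m). Since O(r) holds, K gives O(~m).
Premises 3, 6, 8, 9 do not contribute to this derivation.
So O(~m) follows.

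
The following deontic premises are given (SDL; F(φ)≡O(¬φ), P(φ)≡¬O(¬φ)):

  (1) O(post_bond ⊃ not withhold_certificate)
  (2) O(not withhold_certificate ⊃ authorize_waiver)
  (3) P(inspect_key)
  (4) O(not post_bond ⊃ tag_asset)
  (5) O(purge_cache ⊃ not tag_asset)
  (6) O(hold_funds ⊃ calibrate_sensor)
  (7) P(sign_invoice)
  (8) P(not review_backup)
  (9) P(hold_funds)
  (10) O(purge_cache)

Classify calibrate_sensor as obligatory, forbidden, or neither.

Premise 6 is O(hold_funds ⊃ calibrate_sensor), but O(hold_funds) is not derivable from the premises (the permission P(hold_funds) asserts only not O(not hold_funds), not O(hold_funds)), so it does not yield O(calibrate_sensor).
No premise or chain of K-axiom applications forces O(calibrate_sensor), and none forces O(not calibrate_sensor). So calibrate_sensor is neither obligatory nor forbidden under these norms.

Neither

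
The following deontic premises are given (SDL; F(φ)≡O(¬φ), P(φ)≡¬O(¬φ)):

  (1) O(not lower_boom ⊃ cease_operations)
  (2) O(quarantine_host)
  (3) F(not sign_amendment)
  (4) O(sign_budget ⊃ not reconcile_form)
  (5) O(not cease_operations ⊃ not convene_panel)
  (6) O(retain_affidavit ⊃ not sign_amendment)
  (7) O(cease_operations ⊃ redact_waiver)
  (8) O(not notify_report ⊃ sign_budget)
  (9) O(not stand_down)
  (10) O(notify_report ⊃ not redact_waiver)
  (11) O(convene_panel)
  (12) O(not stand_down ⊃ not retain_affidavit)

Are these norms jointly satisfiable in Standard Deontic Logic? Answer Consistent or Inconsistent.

Premise 6 is O(retain_affidavit ⊃ not sign_amendment), but O(retain_affidavit) is not derivable from the premises, so it does not yield O(not sign_amendment).
So O(not sign_amendment) is not derivable, and the apparent clash with O(sign_amendment) does not arise.
A world satisfying every obligation exists (e.g. cease_operations=true, convene_panel=true, lower_boom=false, notify_report=false, quarantine_host=true, reconcile_form=false, redact_waiver=true, retain_affidavit=false, sign_amendment=true, sign_budget=true, stand_down=false); no atom is both obligatory and forbidden, so the set is consistent.

Consistent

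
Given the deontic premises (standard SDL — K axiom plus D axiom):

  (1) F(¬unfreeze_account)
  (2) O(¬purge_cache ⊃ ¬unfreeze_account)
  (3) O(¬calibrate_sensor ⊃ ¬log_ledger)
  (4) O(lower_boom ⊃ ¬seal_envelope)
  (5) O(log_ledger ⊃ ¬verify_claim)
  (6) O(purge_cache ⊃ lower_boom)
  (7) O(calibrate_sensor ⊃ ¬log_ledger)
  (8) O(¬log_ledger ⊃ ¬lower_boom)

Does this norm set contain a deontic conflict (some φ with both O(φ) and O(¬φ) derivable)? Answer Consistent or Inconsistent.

Inconsistent

By case analysis on ¬calibrate_sensor: premise 3 gives O(¬calibrate_sensor ⊃ ¬log_ledger) and premise 7 gives O(calibrate_sensor ⊃ ¬log_ledger), so O(¬log_ledger) either way.
With premise 8, O(¬log_ledger ⊃ ¬lower_boom), the K-axiom yields O(¬lower_boom).
Premise 6, O(purge_cache ⊃ lower_boom), contraposes to O(¬lower_boom ⊃ ¬purge_cache); with O(¬lower_boom) we get O(¬purge_cache).
Premise 2 is O(¬purge_cache ⊃ ¬unfreeze_account); since O(¬purge_cache), deontic closure gives O(¬unfreeze_account).
Yet premise 1 is F(¬unfreeze_account), i.e. O(unfreeze_account).
We now have both O(¬unfreeze_account) and O(unfreeze_account) — unfreeze_account is simultaneously obligatory and forbidden, violating the D-axiom.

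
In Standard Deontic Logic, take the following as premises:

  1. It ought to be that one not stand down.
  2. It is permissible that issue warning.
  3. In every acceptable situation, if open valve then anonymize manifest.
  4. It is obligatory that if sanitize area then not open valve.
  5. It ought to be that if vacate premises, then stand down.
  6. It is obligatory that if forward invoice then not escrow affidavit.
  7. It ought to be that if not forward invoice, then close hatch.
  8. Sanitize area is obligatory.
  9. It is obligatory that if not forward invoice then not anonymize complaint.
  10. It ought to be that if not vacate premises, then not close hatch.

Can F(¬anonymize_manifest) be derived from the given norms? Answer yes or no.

Premise 3 is O(open_valve → anonymize_manifest), but O(open_valve) is not derivable from the premises, so it does not yield O(anonymize_manifest).
No other premise forces O(anonymize_manifest). An ideal world satisfying every premise can still have ¬anonymize_manifest true, so F(¬anonymize_manifest) is not derivable.

No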